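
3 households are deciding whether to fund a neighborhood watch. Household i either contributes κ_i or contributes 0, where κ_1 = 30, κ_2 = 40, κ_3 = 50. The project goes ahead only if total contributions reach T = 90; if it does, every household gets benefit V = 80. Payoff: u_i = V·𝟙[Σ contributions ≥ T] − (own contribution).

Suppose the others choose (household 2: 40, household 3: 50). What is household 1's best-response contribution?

Others' total = 90 ≥ 90; contributing adds cost 30 for no extra benefit.
Best response: 0.

0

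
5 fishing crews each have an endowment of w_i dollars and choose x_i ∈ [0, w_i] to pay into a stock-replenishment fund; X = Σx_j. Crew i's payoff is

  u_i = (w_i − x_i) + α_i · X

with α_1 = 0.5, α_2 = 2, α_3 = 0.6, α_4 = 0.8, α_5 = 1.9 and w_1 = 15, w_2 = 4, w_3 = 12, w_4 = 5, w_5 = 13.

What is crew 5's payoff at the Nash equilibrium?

32.3

∂u_i/∂x_i = α_i − 1, so crew i contributes w_i if α_i > 1, else 0.
α_i > 1 for i ∈ {2, 5}; NE contributions (0, 4, 0, 0, 13), X = 17.
u_5 = (13 − 13) + 1.9·17 = 32.3.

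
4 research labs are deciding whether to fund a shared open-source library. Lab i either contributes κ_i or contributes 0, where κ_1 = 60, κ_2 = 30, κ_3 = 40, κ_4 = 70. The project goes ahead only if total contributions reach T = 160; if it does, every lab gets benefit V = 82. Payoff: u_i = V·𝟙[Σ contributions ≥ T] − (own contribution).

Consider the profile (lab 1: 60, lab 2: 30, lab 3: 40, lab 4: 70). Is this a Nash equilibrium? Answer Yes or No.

No

Total = 200 ≥ 160: provided.
Lab 1 (pledges 60, payoff 22): dropping to 0 → total 140, payoff 0. No gain.
Lab 2 (pledges 30, payoff 52): dropping to 0 → total 170, payoff 82. Profitable deviation.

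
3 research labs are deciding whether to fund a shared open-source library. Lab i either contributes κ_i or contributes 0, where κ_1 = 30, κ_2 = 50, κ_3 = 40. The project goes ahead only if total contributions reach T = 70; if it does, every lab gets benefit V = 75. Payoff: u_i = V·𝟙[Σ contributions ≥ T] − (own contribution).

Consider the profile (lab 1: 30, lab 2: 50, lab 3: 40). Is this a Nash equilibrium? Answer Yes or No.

No

Total = 120 ≥ 70: provided.
Lab 1 (pledges 30, payoff 45): dropping to 0 → total 90, payoff 75. Profitable deviation.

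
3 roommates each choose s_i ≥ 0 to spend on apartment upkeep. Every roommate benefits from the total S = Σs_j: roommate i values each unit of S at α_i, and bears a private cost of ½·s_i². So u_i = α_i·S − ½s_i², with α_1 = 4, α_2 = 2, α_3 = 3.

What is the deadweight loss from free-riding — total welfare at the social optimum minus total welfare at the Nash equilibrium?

55

Roommate i's FOC: ∂u_i/∂s_i = α_i − s_i = 0, so s_i* = α_i.
NE contributions = (4, 2, 3); S = 9.
W^NE = (Σα)·S − ½Σα_i² = 9² − ½·29 = 66.5.
Planner sets s_i = Σα_j = 9 for every i, so S^SO = 3·9 = 27.
W^SO = (Σα)·S^SO − ½·3·(Σα)² = (3/2)·9² = 121.5.
Deadweight loss = W^SO − W^NE = 55.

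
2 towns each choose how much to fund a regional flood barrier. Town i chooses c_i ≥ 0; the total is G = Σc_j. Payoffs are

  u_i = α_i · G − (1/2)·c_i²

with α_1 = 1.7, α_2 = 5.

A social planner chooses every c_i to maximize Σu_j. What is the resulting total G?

Planner FOC: ∂(Σu_j)/∂c_i = (Σα_j) − c_i = 0, so c_i^SO = Σα_j = 6.7 for every i; G^SO = 13.4.

13.4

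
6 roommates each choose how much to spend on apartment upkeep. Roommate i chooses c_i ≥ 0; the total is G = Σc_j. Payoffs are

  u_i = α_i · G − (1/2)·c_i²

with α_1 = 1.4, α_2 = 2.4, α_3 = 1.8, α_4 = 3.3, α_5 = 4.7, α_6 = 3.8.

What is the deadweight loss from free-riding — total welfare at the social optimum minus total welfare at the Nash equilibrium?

634.71

Roommate i's FOC: ∂u_i/∂c_i = α_i − c_i = 0, so c_i* = α_i.
NE contributions = (1.4, 2.4, 1.8, 3.3, 4.7, 3.8); G = 17.4.
W^NE = (Σα)·G − ½Σα_i² = 17.4² − ½·58.38 = 273.57.
Planner sets c_i = Σα_j = 17.4 for every i, so G^SO = 6·17.4 = 104.4.
W^SO = (Σα)·G^SO − ½·6·(Σα)² = (6/2)·17.4² = 908.28.
Deadweight loss = W^SO − W^NE = 634.71.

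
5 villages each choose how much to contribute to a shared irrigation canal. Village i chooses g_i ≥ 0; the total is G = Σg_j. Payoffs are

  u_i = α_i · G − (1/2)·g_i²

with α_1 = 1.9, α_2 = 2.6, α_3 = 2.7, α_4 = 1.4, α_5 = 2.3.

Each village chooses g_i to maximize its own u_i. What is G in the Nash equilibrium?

Village i's FOC: ∂u_i/∂g_i = α_i − g_i = 0, so g_i* = α_i.
NE contributions = (1.9, 2.6, 2.7, 1.4, 2.3); G = 10.9.

10.9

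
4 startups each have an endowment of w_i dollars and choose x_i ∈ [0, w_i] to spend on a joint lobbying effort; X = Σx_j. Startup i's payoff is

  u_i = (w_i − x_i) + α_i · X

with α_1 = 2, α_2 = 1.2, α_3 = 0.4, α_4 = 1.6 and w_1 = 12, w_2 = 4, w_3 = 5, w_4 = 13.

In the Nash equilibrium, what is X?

29

∂u_i/∂x_i = α_i − 1, so startup i contributes w_i if α_i > 1, else 0.
α_i > 1 for i ∈ {1, 2, 4}; NE contributions (12, 4, 0, 13), X = 29.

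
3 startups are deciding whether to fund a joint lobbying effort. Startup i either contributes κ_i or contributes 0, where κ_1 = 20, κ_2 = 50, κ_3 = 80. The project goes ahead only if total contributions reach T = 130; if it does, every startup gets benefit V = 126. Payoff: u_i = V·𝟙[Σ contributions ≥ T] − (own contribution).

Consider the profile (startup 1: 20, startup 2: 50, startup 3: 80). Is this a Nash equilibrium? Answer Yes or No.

No

Total = 150 ≥ 130: provided.
Startup 1 (pledges 20, payoff 106): dropping to 0 → total 130, payoff 126. Profitable deviation.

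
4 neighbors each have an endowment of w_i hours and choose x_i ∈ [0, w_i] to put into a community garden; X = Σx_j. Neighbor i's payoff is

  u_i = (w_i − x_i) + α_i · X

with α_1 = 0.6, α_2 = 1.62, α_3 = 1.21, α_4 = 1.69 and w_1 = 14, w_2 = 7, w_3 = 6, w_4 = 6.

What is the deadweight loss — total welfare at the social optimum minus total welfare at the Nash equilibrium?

57.68

∂u_i/∂x_i = α_i − 1, so neighbor i contributes w_i if α_i > 1, else 0.
α_i > 1 for i ∈ {2, 3, 4}; NE contributions (0, 7, 6, 6), X = 19.
W^NE = Σw_i − X^NE + (Σα_i)·X^NE = 33 + 4.12·19 = 111.28.
Planner: ∂(Σu_j)/∂x_i = Σα_j − 1 = 4.12 > 0, so everyone contributes w_i; X^SO = 33, W^SO = 33 + 4.12·33 = 168.96.
Deadweight loss = 57.68.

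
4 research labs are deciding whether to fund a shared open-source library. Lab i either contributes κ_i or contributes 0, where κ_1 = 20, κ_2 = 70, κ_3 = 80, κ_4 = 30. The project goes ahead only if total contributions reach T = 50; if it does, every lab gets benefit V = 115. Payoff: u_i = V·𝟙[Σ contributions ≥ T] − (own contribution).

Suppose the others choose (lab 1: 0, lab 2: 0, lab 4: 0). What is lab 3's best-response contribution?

Others' total = 0. Contributing 80 brings total to 80 ≥ 50: gain V − κ_3 = 35.
Best response: 80.

80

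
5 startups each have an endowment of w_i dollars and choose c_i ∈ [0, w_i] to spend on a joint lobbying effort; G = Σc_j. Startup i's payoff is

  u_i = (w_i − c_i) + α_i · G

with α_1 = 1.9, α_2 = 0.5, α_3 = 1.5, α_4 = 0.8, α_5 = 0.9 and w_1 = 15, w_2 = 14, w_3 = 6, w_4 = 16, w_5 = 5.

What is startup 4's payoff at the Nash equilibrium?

32.8

∂u_i/∂c_i = α_i − 1, so startup i contributes w_i if α_i > 1, else 0.
α_i > 1 for i ∈ {1, 3}; NE contributions (15, 0, 6, 0, 0), G = 21.
u_4 = (16 − 0) + 0.8·21 = 32.8.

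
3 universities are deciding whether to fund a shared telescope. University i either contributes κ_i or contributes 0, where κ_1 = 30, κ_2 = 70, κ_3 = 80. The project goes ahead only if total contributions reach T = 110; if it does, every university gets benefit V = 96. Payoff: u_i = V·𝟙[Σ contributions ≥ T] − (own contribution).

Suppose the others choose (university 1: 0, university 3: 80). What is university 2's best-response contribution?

70

Others' total = 80. Contributing 70 brings total to 150 ≥ 110: gain V − κ_2 = 26.
Best response: 70.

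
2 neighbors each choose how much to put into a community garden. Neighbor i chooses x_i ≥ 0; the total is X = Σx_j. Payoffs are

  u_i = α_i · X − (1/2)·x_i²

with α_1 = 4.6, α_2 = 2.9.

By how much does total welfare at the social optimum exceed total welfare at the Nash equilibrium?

Neighbor i's FOC: ∂u_i/∂x_i = α_i − x_i = 0, so x_i* = α_i.
NE contributions = (4.6, 2.9); X = 7.5.
W^NE = (Σα)·X − ½Σα_i² = 7.5² − ½·29.57 = 41.465.
Planner sets x_i = Σα_j = 7.5 for every i, so X^SO = 2·7.5 = 15.
W^SO = (Σα)·X^SO − ½·2·(Σα)² = (2/2)·7.5² = 56.25.
Deadweight loss = W^SO − W^NE = 14.785.

14.785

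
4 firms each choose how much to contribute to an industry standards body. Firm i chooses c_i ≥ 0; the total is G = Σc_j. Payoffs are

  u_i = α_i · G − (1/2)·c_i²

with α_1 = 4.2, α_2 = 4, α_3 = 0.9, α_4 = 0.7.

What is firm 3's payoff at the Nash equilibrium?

8.415

Firm i's FOC: ∂u_i/∂c_i = α_i − c_i = 0, so c_i* = α_i.
NE contributions = (4.2, 4, 0.9, 0.7); G = 9.8.
u_3 = α_3·G − ½·(c_3)² = 0.9·9.8 − ½·0.9² = 8.415.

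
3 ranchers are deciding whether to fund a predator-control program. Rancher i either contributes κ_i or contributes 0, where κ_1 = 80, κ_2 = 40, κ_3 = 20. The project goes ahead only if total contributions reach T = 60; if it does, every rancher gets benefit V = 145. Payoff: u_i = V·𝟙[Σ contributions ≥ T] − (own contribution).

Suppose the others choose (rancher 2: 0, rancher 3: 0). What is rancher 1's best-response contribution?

80

Others' total = 0. Contributing 80 brings total to 80 ≥ 60: gain V − κ_1 = 65.
Best response: 80.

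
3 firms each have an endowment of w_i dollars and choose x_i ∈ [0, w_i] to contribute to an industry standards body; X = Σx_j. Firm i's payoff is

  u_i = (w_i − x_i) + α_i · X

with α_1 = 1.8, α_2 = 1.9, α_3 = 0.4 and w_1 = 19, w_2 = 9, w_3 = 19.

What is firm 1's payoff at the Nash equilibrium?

∂u_i/∂x_i = α_i − 1, so firm i contributes w_i if α_i > 1, else 0.
α_i > 1 for i ∈ {1, 2}; NE contributions (19, 9, 0), X = 28.
u_1 = (19 − 19) + 1.8·28 = 50.4.

50.4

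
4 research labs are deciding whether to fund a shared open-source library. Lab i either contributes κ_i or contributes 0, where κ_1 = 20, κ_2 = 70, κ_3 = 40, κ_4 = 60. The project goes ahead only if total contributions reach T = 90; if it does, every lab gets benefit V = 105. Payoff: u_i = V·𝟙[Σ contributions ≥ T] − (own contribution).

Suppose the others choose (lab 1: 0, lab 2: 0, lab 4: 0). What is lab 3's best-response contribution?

Others' total = 0. Even contributing 40 gives 40 < 90: no benefit either way.
Best response: 0.

0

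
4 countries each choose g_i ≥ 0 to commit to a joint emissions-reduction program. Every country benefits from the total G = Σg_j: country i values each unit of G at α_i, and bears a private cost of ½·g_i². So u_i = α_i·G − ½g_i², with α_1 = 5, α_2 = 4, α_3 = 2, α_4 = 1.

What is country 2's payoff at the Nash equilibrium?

40

Country i's FOC: ∂u_i/∂g_i = α_i − g_i = 0, so g_i* = α_i.
NE contributions = (5, 4, 2, 1); G = 12.
u_2 = α_2·G − ½·(g_2)² = 4·12 − ½·4² = 40.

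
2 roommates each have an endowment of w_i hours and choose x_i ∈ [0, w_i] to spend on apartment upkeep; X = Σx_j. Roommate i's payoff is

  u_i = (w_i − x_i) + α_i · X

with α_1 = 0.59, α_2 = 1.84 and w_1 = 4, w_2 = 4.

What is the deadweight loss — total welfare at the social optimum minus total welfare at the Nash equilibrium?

∂u_i/∂x_i = α_i − 1, so roommate i contributes w_i if α_i > 1, else 0.
α_i > 1 for i ∈ {2}; NE contributions (0, 4), X = 4.
W^NE = Σw_i − X^NE + (Σα_i)·X^NE = 8 + 1.43·4 = 13.72.
Planner: ∂(Σu_j)/∂x_i = Σα_j − 1 = 1.43 > 0, so everyone contributes w_i; X^SO = 8, W^SO = 8 + 1.43·8 = 19.44.
Deadweight loss = 5.72.

5.72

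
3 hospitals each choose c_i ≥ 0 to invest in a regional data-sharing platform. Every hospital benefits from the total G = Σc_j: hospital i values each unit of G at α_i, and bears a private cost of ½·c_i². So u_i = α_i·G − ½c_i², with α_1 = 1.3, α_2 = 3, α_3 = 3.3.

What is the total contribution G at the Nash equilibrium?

7.6

Hospital i's FOC: ∂u_i/∂c_i = α_i − c_i = 0, so c_i* = α_i.
NE contributions = (1.3, 3, 3.3); G = 7.6.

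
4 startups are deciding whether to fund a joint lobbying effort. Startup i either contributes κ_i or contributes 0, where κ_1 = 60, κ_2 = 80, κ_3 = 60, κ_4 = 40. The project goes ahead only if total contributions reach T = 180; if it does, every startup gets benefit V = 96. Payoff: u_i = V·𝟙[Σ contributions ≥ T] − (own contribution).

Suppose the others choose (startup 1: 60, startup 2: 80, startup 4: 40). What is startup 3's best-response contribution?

Others' total = 180 ≥ 180; contributing adds cost 60 for no extra benefit.
Best response: 0.

0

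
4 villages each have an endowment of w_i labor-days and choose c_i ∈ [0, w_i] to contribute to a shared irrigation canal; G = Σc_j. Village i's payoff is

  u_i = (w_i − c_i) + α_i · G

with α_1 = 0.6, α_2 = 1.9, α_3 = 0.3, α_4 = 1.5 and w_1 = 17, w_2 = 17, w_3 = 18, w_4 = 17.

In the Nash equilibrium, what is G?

34

∂u_i/∂c_i = α_i − 1, so village i contributes w_i if α_i > 1, else 0.
α_i > 1 for i ∈ {2, 4}; NE contributions (0, 17, 0, 17), G = 34.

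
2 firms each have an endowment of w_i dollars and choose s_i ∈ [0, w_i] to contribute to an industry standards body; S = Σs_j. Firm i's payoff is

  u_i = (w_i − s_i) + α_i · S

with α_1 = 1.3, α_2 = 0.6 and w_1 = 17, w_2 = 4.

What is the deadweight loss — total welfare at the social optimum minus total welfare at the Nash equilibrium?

∂u_i/∂s_i = α_i − 1, so firm i contributes w_i if α_i > 1, else 0.
α_i > 1 for i ∈ {1}; NE contributions (17, 0), S = 17.
W^NE = Σw_i − S^NE + (Σα_i)·S^NE = 21 + 0.9·17 = 36.3.
Planner: ∂(Σu_j)/∂s_i = Σα_j − 1 = 0.9 > 0, so everyone contributes w_i; S^SO = 21, W^SO = 21 + 0.9·21 = 39.9.
Deadweight loss = 3.6.

3.6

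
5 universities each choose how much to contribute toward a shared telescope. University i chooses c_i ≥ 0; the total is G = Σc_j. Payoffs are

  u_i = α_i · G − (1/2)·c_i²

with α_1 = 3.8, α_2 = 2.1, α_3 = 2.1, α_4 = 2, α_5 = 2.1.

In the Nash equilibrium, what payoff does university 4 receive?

22.2

University i's FOC: ∂u_i/∂c_i = α_i − c_i = 0, so c_i* = α_i.
NE contributions = (3.8, 2.1, 2.1, 2, 2.1); G = 12.1.
u_4 = α_4·G − ½·(c_4)² = 2·12.1 − ½·2² = 22.2.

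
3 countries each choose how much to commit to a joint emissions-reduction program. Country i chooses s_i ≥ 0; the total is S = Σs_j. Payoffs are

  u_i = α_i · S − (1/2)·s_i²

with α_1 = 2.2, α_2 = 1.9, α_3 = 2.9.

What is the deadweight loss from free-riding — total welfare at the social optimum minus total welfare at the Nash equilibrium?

32.93

Country i's FOC: ∂u_i/∂s_i = α_i − s_i = 0, so s_i* = α_i.
NE contributions = (2.2, 1.9, 2.9); S = 7.
W^NE = (Σα)·S − ½Σα_i² = 7² − ½·16.86 = 40.57.
Planner sets s_i = Σα_j = 7 for every i, so S^SO = 3·7 = 21.
W^SO = (Σα)·S^SO − ½·3·(Σα)² = (3/2)·7² = 73.5.
Deadweight loss = W^SO − W^NE = 32.93.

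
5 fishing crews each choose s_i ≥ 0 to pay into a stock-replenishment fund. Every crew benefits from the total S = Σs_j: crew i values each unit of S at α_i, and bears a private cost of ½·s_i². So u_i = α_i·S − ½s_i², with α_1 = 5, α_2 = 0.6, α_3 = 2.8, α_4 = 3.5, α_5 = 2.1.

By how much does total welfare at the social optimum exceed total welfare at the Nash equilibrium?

318.93

Crew i's FOC: ∂u_i/∂s_i = α_i − s_i = 0, so s_i* = α_i.
NE contributions = (5, 0.6, 2.8, 3.5, 2.1); S = 14.
W^NE = (Σα)·S − ½Σα_i² = 14² − ½·49.86 = 171.07.
Planner sets s_i = Σα_j = 14 for every i, so S^SO = 5·14 = 70.
W^SO = (Σα)·S^SO − ½·5·(Σα)² = (5/2)·14² = 490.
Deadweight loss = W^SO − W^NE = 318.93.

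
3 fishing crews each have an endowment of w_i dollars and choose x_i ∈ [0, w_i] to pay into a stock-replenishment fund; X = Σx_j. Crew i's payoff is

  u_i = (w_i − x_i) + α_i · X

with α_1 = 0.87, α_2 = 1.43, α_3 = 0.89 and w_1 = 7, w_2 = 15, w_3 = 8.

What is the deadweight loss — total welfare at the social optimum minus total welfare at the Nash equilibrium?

∂u_i/∂x_i = α_i − 1, so crew i contributes w_i if α_i > 1, else 0.
α_i > 1 for i ∈ {2}; NE contributions (0, 15, 0), X = 15.
W^NE = Σw_i − X^NE + (Σα_i)·X^NE = 30 + 2.19·15 = 62.85.
Planner: ∂(Σu_j)/∂x_i = Σα_j − 1 = 2.19 > 0, so everyone contributes w_i; X^SO = 30, W^SO = 30 + 2.19·30 = 95.7.
Deadweight loss = 32.85.

32.85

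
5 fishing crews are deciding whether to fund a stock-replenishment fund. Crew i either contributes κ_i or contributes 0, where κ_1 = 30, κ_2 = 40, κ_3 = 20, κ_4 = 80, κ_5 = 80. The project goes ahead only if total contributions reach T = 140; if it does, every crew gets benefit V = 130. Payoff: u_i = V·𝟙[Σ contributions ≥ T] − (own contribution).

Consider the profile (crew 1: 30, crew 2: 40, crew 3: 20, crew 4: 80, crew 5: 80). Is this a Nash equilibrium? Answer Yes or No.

Total = 250 ≥ 140: provided.
Crew 1 (pledges 30, payoff 100): dropping to 0 → total 220, payoff 130. Profitable deviation.

No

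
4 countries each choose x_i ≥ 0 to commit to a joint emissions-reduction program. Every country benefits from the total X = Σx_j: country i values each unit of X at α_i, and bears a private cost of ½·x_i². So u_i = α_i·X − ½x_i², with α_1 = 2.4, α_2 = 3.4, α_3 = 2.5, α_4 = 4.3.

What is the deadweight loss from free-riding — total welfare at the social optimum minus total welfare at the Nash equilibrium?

179.79

Country i's FOC: ∂u_i/∂x_i = α_i − x_i = 0, so x_i* = α_i.
NE contributions = (2.4, 3.4, 2.5, 4.3); X = 12.6.
W^NE = (Σα)·X − ½Σα_i² = 12.6² − ½·42.06 = 137.73.
Planner sets x_i = Σα_j = 12.6 for every i, so X^SO = 4·12.6 = 50.4.
W^SO = (Σα)·X^SO − ½·4·(Σα)² = (4/2)·12.6² = 317.52.
Deadweight loss = W^SO − W^NE = 179.79.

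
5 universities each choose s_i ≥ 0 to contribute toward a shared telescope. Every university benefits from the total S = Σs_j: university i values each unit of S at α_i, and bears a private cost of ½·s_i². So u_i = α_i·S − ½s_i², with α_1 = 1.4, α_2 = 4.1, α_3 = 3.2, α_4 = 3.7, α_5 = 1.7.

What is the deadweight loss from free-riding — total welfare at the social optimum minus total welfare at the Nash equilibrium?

University i's FOC: ∂u_i/∂s_i = α_i − s_i = 0, so s_i* = α_i.
NE contributions = (1.4, 4.1, 3.2, 3.7, 1.7); S = 14.1.
W^NE = (Σα)·S − ½Σα_i² = 14.1² − ½·45.59 = 176.015.
Planner sets s_i = Σα_j = 14.1 for every i, so S^SO = 5·14.1 = 70.5.
W^SO = (Σα)·S^SO − ½·5·(Σα)² = (5/2)·14.1² = 497.025.
Deadweight loss = W^SO − W^NE = 321.01.

321.01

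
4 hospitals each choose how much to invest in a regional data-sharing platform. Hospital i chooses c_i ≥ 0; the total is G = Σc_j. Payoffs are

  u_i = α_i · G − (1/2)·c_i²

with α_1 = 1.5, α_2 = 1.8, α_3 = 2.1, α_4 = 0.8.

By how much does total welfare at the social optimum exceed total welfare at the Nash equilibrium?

43.71

Hospital i's FOC: ∂u_i/∂c_i = α_i − c_i = 0, so c_i* = α_i.
NE contributions = (1.5, 1.8, 2.1, 0.8); G = 6.2.
W^NE = (Σα)·G − ½Σα_i² = 6.2² − ½·10.54 = 33.17.
Planner sets c_i = Σα_j = 6.2 for every i, so G^SO = 4·6.2 = 24.8.
W^SO = (Σα)·G^SO − ½·4·(Σα)² = (4/2)·6.2² = 76.88.
Deadweight loss = W^SO − W^NE = 43.71.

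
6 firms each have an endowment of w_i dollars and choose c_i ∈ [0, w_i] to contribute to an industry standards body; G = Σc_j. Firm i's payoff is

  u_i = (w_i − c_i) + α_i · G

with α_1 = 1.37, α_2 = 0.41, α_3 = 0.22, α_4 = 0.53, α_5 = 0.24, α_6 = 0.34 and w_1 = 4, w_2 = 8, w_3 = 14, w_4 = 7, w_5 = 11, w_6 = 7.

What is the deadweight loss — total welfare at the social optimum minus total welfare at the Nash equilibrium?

∂u_i/∂c_i = α_i − 1, so firm i contributes w_i if α_i > 1, else 0.
α_i > 1 for i ∈ {1}; NE contributions (4, 0, 0, 0, 0, 0), G = 4.
W^NE = Σw_i − G^NE + (Σα_i)·G^NE = 51 + 2.11·4 = 59.44.
Planner: ∂(Σu_j)/∂c_i = Σα_j − 1 = 2.11 > 0, so everyone contributes w_i; G^SO = 51, W^SO = 51 + 2.11·51 = 158.61.
Deadweight loss = 99.17.

99.17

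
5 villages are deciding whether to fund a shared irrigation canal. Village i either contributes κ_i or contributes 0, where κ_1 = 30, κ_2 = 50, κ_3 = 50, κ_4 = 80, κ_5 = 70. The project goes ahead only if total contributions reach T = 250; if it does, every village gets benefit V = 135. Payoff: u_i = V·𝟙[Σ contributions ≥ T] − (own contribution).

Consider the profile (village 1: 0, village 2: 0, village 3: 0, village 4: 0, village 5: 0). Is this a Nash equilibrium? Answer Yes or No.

Yes

Total = 0 < 250: not provided.
Village 1 (pledges 0, payoff 0): pledging 30 → total 30, payoff -30. No gain.
Village 2 (pledges 0, payoff 0): pledging 50 → total 50, payoff -50. No gain.
Village 3 (pledges 0, payoff 0): pledging 50 → total 50, payoff -50. No gain.
Village 4 (pledges 0, payoff 0): pledging 80 → total 80, payoff -80. No gain.
Village 5 (pledges 0, payoff 0): pledging 70 → total 70, payoff -70. No gain.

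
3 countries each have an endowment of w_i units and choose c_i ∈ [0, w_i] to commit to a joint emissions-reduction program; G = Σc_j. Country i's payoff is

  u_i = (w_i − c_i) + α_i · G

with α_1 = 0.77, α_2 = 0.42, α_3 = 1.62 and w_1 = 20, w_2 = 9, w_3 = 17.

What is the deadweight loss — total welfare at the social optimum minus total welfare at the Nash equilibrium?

∂u_i/∂c_i = α_i − 1, so country i contributes w_i if α_i > 1, else 0.
α_i > 1 for i ∈ {3}; NE contributions (0, 0, 17), G = 17.
W^NE = Σw_i − G^NE + (Σα_i)·G^NE = 46 + 1.81·17 = 76.77.
Planner: ∂(Σu_j)/∂c_i = Σα_j − 1 = 1.81 > 0, so everyone contributes w_i; G^SO = 46, W^SO = 46 + 1.81·46 = 129.26.
Deadweight loss = 52.49.

52.49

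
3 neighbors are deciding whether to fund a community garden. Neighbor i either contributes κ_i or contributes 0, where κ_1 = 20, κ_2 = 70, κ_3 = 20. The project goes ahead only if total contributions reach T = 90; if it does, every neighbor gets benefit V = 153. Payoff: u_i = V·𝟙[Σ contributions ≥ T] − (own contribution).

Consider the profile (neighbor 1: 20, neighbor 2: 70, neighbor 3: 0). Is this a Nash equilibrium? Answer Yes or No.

Yes

Total = 90 ≥ 90: provided.
Neighbor 1 (pledges 20, payoff 133): dropping to 0 → total 70, payoff 0. No gain.
Neighbor 2 (pledges 70, payoff 83): dropping to 0 → total 20, payoff 0. No gain.
Neighbor 3 (pledges 0, payoff 153): pledging 20 → total 110, payoff 133. No gain.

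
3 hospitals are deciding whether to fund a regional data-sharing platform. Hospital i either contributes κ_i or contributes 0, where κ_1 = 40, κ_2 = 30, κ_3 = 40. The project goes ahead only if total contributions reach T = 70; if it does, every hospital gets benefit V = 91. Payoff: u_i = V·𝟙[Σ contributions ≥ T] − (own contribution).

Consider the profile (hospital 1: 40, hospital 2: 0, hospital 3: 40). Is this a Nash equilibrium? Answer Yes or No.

Total = 80 ≥ 70: provided.
Hospital 1 (pledges 40, payoff 51): dropping to 0 → total 40, payoff 0. No gain.
Hospital 2 (pledges 0, payoff 91): pledging 30 → total 110, payoff 61. No gain.
Hospital 3 (pledges 40, payoff 51): dropping to 0 → total 40, payoff 0. No gain.

Yes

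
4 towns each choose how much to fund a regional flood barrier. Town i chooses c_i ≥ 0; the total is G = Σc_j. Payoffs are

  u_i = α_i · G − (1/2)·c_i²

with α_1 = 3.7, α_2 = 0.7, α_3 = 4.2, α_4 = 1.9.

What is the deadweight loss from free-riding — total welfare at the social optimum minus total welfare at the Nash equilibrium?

127.965

Town i's FOC: ∂u_i/∂c_i = α_i − c_i = 0, so c_i* = α_i.
NE contributions = (3.7, 0.7, 4.2, 1.9); G = 10.5.
W^NE = (Σα)·G − ½Σα_i² = 10.5² − ½·35.43 = 92.535.
Planner sets c_i = Σα_j = 10.5 for every i, so G^SO = 4·10.5 = 42.
W^SO = (Σα)·G^SO − ½·4·(Σα)² = (4/2)·10.5² = 220.5.
Deadweight loss = W^SO − W^NE = 127.965.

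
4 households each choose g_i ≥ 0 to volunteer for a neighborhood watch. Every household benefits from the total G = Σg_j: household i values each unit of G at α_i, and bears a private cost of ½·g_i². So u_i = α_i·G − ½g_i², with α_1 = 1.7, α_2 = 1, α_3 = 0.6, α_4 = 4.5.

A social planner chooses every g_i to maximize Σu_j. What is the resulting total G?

31.2

Planner FOC: ∂(Σu_j)/∂g_i = (Σα_j) − g_i = 0, so g_i^SO = Σα_j = 7.8 for every i; G^SO = 31.2.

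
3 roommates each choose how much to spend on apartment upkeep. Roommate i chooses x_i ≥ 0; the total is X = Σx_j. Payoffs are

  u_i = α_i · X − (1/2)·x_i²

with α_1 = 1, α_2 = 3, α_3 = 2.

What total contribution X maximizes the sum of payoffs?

Planner FOC: ∂(Σu_j)/∂x_i = (Σα_j) − x_i = 0, so x_i^SO = Σα_j = 6 for every i; X^SO = 18.

18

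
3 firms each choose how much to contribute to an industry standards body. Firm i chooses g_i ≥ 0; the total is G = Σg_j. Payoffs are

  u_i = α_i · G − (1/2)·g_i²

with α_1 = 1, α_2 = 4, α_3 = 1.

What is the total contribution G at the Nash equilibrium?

6

Firm i's FOC: ∂u_i/∂g_i = α_i − g_i = 0, so g_i* = α_i.
NE contributions = (1, 4, 1); G = 6.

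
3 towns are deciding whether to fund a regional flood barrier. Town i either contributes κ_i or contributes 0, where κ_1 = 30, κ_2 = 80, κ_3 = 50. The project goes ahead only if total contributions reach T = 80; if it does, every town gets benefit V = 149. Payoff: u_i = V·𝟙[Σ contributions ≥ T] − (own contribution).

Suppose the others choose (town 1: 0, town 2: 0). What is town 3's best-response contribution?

Others' total = 0. Even contributing 50 gives 50 < 80: no benefit either way.
Best response: 0.

0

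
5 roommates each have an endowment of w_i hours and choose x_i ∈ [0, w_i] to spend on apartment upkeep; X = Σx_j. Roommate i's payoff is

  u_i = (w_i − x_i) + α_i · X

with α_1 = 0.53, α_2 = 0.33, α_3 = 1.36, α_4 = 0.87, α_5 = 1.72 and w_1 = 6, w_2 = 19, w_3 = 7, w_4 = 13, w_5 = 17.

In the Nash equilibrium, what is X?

24

∂u_i/∂x_i = α_i − 1, so roommate i contributes w_i if α_i > 1, else 0.
α_i > 1 for i ∈ {3, 5}; NE contributions (0, 0, 7, 0, 17), X = 24.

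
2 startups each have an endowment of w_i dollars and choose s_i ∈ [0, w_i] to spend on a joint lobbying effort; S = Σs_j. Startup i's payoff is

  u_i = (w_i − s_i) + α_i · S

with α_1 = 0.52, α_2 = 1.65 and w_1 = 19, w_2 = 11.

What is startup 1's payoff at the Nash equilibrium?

24.72

∂u_i/∂s_i = α_i − 1, so startup i contributes w_i if α_i > 1, else 0.
α_i > 1 for i ∈ {2}; NE contributions (0, 11), S = 11.
u_1 = (19 − 0) + 0.52·11 = 24.72.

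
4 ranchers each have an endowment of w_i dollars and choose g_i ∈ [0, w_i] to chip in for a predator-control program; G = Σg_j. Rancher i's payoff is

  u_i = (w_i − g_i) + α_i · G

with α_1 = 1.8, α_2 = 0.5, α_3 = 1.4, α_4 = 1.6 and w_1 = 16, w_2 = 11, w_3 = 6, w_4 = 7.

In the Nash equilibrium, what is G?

∂u_i/∂g_i = α_i − 1, so rancher i contributes w_i if α_i > 1, else 0.
α_i > 1 for i ∈ {1, 3, 4}; NE contributions (16, 0, 6, 7), G = 29.

29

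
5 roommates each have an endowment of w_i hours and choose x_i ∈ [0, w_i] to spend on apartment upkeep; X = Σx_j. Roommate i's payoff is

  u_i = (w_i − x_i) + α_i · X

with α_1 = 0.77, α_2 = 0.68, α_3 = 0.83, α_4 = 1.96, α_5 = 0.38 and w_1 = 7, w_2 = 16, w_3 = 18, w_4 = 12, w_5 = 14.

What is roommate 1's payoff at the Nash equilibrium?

16.24

∂u_i/∂x_i = α_i − 1, so roommate i contributes w_i if α_i > 1, else 0.
α_i > 1 for i ∈ {4}; NE contributions (0, 0, 0, 12, 0), X = 12.
u_1 = (7 − 0) + 0.77·12 = 16.24.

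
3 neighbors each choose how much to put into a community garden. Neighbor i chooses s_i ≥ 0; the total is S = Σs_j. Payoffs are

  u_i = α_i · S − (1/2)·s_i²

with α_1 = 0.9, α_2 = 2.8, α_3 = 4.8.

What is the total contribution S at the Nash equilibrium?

Neighbor i's FOC: ∂u_i/∂s_i = α_i − s_i = 0, so s_i* = α_i.
NE contributions = (0.9, 2.8, 4.8); S = 8.5.

8.5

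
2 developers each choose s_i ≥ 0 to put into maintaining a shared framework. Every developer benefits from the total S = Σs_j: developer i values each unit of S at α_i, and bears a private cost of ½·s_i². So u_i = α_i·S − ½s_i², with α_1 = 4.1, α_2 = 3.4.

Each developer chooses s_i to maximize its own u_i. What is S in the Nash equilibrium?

7.5

Developer i's FOC: ∂u_i/∂s_i = α_i − s_i = 0, so s_i* = α_i.
NE contributions = (4.1, 3.4); S = 7.5.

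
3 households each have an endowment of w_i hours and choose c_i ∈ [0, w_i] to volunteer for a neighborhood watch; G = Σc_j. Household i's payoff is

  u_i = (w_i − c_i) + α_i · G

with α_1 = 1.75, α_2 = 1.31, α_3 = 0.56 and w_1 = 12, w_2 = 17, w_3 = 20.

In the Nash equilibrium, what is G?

29

∂u_i/∂c_i = α_i − 1, so household i contributes w_i if α_i > 1, else 0.
α_i > 1 for i ∈ {1, 2}; NE contributions (12, 17, 0), G = 29.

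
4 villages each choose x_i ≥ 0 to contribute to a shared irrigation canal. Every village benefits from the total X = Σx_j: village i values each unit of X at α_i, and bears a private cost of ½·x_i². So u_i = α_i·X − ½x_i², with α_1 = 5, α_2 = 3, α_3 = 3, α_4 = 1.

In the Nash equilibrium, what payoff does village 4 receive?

Village i's FOC: ∂u_i/∂x_i = α_i − x_i = 0, so x_i* = α_i.
NE contributions = (5, 3, 3, 1); X = 12.
u_4 = α_4·X − ½·(x_4)² = 1·12 − ½·1² = 11.5.

11.5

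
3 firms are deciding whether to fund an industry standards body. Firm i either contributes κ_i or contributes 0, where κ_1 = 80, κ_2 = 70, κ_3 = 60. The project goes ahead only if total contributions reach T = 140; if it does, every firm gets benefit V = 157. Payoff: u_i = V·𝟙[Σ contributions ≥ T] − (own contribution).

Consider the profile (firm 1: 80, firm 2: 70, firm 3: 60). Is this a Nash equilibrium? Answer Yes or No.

Total = 210 ≥ 140: provided.
Firm 1 (pledges 80, payoff 77): dropping to 0 → total 130, payoff 0. No gain.
Firm 2 (pledges 70, payoff 87): dropping to 0 → total 140, payoff 157. Profitable deviation.

No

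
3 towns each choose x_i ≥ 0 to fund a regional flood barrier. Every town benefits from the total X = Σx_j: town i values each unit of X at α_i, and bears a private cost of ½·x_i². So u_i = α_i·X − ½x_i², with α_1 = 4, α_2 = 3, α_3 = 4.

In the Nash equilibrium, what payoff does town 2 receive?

Town i's FOC: ∂u_i/∂x_i = α_i − x_i = 0, so x_i* = α_i.
NE contributions = (4, 3, 4); X = 11.
u_2 = α_2·X − ½·(x_2)² = 3·11 − ½·3² = 28.5.

28.5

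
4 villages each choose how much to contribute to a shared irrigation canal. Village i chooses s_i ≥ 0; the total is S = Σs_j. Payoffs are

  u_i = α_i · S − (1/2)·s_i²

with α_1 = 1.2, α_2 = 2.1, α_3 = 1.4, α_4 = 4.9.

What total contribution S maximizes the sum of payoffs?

Planner FOC: ∂(Σu_j)/∂s_i = (Σα_j) − s_i = 0, so s_i^SO = Σα_j = 9.6 for every i; S^SO = 38.4.

38.4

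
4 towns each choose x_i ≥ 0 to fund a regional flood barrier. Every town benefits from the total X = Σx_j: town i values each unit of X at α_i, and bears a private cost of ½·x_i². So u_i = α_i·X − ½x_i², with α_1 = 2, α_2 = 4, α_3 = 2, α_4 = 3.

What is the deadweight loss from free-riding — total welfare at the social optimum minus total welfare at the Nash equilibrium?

137.5

Town i's FOC: ∂u_i/∂x_i = α_i − x_i = 0, so x_i* = α_i.
NE contributions = (2, 4, 2, 3); X = 11.
W^NE = (Σα)·X − ½Σα_i² = 11² − ½·33 = 104.5.
Planner sets x_i = Σα_j = 11 for every i, so X^SO = 4·11 = 44.
W^SO = (Σα)·X^SO − ½·4·(Σα)² = (4/2)·11² = 242.
Deadweight loss = W^SO − W^NE = 137.5.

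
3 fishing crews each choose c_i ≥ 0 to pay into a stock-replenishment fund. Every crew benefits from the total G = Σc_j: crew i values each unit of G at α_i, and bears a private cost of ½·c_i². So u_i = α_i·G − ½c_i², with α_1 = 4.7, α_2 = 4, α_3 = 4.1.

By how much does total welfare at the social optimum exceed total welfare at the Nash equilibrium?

Crew i's FOC: ∂u_i/∂c_i = α_i − c_i = 0, so c_i* = α_i.
NE contributions = (4.7, 4, 4.1); G = 12.8.
W^NE = (Σα)·G − ½Σα_i² = 12.8² − ½·54.9 = 136.39.
Planner sets c_i = Σα_j = 12.8 for every i, so G^SO = 3·12.8 = 38.4.
W^SO = (Σα)·G^SO − ½·3·(Σα)² = (3/2)·12.8² = 245.76.
Deadweight loss = W^SO − W^NE = 109.37.

109.37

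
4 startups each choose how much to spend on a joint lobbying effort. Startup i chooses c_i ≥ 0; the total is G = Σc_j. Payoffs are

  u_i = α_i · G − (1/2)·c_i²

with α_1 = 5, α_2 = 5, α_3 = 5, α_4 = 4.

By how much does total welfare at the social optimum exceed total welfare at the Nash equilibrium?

406.5

Startup i's FOC: ∂u_i/∂c_i = α_i − c_i = 0, so c_i* = α_i.
NE contributions = (5, 5, 5, 4); G = 19.
W^NE = (Σα)·G − ½Σα_i² = 19² − ½·91 = 315.5.
Planner sets c_i = Σα_j = 19 for every i, so G^SO = 4·19 = 76.
W^SO = (Σα)·G^SO − ½·4·(Σα)² = (4/2)·19² = 722.
Deadweight loss = W^SO − W^NE = 406.5.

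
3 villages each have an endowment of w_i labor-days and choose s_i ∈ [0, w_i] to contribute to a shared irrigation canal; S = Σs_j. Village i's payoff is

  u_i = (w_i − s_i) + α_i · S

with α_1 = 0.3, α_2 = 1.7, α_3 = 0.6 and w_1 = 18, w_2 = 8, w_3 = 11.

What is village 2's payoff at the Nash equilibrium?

13.6

∂u_i/∂s_i = α_i − 1, so village i contributes w_i if α_i > 1, else 0.
α_i > 1 for i ∈ {2}; NE contributions (0, 8, 0), S = 8.
u_2 = (8 − 8) + 1.7·8 = 13.6.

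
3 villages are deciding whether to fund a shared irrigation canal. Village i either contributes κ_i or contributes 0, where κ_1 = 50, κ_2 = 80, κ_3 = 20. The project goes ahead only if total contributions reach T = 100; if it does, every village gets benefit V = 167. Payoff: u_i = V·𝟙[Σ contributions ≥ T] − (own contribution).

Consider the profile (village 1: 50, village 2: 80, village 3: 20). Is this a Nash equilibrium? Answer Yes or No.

Total = 150 ≥ 100: provided.
Village 1 (pledges 50, payoff 117): dropping to 0 → total 100, payoff 167. Profitable deviation.

No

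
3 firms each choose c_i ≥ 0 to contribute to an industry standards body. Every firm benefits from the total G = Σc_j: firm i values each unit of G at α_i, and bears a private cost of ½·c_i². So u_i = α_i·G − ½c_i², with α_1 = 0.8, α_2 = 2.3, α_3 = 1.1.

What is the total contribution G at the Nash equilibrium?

4.2

Firm i's FOC: ∂u_i/∂c_i = α_i − c_i = 0, so c_i* = α_i.
NE contributions = (0.8, 2.3, 1.1); G = 4.2.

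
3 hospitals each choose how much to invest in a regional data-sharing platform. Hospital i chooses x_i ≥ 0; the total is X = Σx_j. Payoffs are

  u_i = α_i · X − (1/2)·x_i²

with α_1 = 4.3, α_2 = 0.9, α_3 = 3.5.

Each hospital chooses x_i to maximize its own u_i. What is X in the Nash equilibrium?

8.7

Hospital i's FOC: ∂u_i/∂x_i = α_i − x_i = 0, so x_i* = α_i.
NE contributions = (4.3, 0.9, 3.5); X = 8.7.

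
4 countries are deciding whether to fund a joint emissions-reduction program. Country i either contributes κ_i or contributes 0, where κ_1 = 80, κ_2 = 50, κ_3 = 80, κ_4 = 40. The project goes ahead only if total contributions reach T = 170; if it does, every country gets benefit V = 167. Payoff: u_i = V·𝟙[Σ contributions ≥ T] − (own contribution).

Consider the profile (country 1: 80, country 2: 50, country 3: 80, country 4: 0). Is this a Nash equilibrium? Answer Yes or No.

Total = 210 ≥ 170: provided.
Country 1 (pledges 80, payoff 87): dropping to 0 → total 130, payoff 0. No gain.
Country 2 (pledges 50, payoff 117): dropping to 0 → total 160, payoff 0. No gain.
Country 3 (pledges 80, payoff 87): dropping to 0 → total 130, payoff 0. No gain.
Country 4 (pledges 0, payoff 167): pledging 40 → total 250, payoff 127. No gain.

Yes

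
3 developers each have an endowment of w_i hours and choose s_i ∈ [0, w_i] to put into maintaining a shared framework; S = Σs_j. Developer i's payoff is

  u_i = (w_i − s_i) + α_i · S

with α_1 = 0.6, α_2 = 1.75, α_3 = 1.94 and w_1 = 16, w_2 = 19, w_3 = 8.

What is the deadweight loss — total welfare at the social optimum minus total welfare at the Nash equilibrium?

∂u_i/∂s_i = α_i − 1, so developer i contributes w_i if α_i > 1, else 0.
α_i > 1 for i ∈ {2, 3}; NE contributions (0, 19, 8), S = 27.
W^NE = Σw_i − S^NE + (Σα_i)·S^NE = 43 + 3.29·27 = 131.83.
Planner: ∂(Σu_j)/∂s_i = Σα_j − 1 = 3.29 > 0, so everyone contributes w_i; S^SO = 43, W^SO = 43 + 3.29·43 = 184.47.
Deadweight loss = 52.64.

52.64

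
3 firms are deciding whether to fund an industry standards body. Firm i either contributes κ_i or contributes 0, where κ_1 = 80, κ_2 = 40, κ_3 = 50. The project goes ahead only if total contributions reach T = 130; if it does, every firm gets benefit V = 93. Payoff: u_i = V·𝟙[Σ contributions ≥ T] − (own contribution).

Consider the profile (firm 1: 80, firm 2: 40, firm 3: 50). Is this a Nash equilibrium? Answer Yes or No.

No

Total = 170 ≥ 130: provided.
Firm 1 (pledges 80, payoff 13): dropping to 0 → total 90, payoff 0. No gain.
Firm 2 (pledges 40, payoff 53): dropping to 0 → total 130, payoff 93. Profitable deviation.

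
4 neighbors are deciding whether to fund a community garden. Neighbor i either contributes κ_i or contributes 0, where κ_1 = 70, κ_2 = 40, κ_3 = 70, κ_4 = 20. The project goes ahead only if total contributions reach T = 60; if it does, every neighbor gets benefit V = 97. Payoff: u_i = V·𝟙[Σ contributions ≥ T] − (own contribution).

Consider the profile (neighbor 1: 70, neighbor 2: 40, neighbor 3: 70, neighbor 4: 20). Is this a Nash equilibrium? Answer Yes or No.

Total = 200 ≥ 60: provided.
Neighbor 1 (pledges 70, payoff 27): dropping to 0 → total 130, payoff 97. Profitable deviation.

No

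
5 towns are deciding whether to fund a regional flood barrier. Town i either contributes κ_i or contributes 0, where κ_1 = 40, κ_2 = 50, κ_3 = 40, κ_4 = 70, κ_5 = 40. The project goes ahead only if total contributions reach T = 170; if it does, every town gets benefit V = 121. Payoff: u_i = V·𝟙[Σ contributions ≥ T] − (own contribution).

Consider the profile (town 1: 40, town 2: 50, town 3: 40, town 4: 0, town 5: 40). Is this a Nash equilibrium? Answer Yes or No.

Yes

Total = 170 ≥ 170: provided.
Town 1 (pledges 40, payoff 81): dropping to 0 → total 130, payoff 0. No gain.
Town 2 (pledges 50, payoff 71): dropping to 0 → total 120, payoff 0. No gain.
Town 3 (pledges 40, payoff 81): dropping to 0 → total 130, payoff 0. No gain.
Town 4 (pledges 0, payoff 121): pledging 70 → total 240, payoff 51. No gain.
Town 5 (pledges 40, payoff 81): dropping to 0 → total 130, payoff 0. No gain.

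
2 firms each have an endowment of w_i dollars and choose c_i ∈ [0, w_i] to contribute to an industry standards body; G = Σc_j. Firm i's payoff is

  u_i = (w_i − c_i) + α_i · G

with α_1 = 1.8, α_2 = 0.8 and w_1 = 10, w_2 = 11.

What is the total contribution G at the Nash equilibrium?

∂u_i/∂c_i = α_i − 1, so firm i contributes w_i if α_i > 1, else 0.
α_i > 1 for i ∈ {1}; NE contributions (10, 0), G = 10.

10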